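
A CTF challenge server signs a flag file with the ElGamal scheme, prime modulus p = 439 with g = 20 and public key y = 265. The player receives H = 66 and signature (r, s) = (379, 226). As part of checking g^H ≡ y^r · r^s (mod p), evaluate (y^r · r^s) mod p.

223

265^2 = 70225 ≡ 424
265^4 ≡ 424^2 = 179776 ≡ 225
265^8 ≡ 225^2 = 50625 ≡ 140
265^16 ≡ 140^2 = 19600 ≡ 284
265^32 ≡ 284^2 = 80656 ≡ 319
265^64 ≡ 319^2 = 101761 ≡ 352
265^128 ≡ 352^2 = 123904 ≡ 106
265^256 ≡ 106^2 = 11236 ≡ 261
379 = 256 + 64 + 32 + 16 + 8 + 2 + 1, so 265^379 ≡ 261·352·319·284·140·424·265 ≡ 11 (mod 439)
379^2 = 143641 ≡ 88
379^4 ≡ 88^2 = 7744 ≡ 281
379^8 ≡ 281^2 = 78961 ≡ 380
379^16 ≡ 380^2 = 144400 ≡ 408
379^32 ≡ 408^2 = 166464 ≡ 83
379^64 ≡ 83^2 = 6889 ≡ 304
379^128 ≡ 304^2 = 92416 ≡ 226
226 = 128 + 64 + 32 + 2, so 379^226 ≡ 226·304·83·88 ≡ 140 (mod 439)
y^r · r^s ≡ 11·140 = 1540 ≡ 223 (mod 439)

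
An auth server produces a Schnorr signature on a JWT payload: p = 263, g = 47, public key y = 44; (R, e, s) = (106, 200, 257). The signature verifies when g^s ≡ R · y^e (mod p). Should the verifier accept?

reject

g^s mod p:
47^2 = 2209 ≡ 105
47^4 ≡ 105^2 = 11025 ≡ 242
47^8 ≡ 242^2 = 58564 ≡ 178
47^16 ≡ 178^2 = 31684 ≡ 124
47^32 ≡ 124^2 = 15376 ≡ 122
47^64 ≡ 122^2 = 14884 ≡ 156
47^128 ≡ 156^2 = 24336 ≡ 140
47^256 ≡ 140^2 = 19600 ≡ 138
257 = 256 + 1, so 47^257 ≡ 138·47 ≡ 174 (mod 263)
R · y^e mod p:
44^2 = 1936 ≡ 95
44^4 ≡ 95^2 = 9025 ≡ 83
44^8 ≡ 83^2 = 6889 ≡ 51
44^16 ≡ 51^2 = 2601 ≡ 234
44^32 ≡ 234^2 = 54756 ≡ 52
44^64 ≡ 52^2 = 2704 ≡ 74
44^128 ≡ 74^2 = 5476 ≡ 216
200 = 128 + 64 + 8, so 44^200 ≡ 216·74·51 ≡ 147 (mod 263)
106·147 = 15582 ≡ 65 (mod 263)
174 ≠ 65; the check fails.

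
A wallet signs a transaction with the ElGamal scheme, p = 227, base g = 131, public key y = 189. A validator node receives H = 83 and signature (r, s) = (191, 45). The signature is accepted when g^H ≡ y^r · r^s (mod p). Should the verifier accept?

reject

Left side g^H mod p:
131^2 = 17161 ≡ 136
131^4 ≡ 136^2 = 18496 ≡ 109
131^8 ≡ 109^2 = 11881 ≡ 77
131^16 ≡ 77^2 = 5929 ≡ 27
131^32 ≡ 27^2 = 729 ≡ 48
131^64 ≡ 48^2 = 2304 ≡ 34
83 = 64 + 16 + 2 + 1, so 131^83 ≡ 34·27·136·131 ≡ 192 (mod 227)
Right side y^r · r^s mod p:
189^2 = 35721 ≡ 82
189^4 ≡ 82^2 = 6724 ≡ 141
189^8 ≡ 141^2 = 19881 ≡ 132
189^16 ≡ 132^2 = 17424 ≡ 172
189^32 ≡ 172^2 = 29584 ≡ 74
189^64 ≡ 74^2 = 5476 ≡ 28
189^128 ≡ 28^2 = 784 ≡ 103
191 = 128 + 32 + 16 + 8 + 4 + 2 + 1, so 189^191 ≡ 103·74·172·132·141·82·189 ≡ 175 (mod 227)
191^2 = 36481 ≡ 161
191^4 ≡ 161^2 = 25921 ≡ 43
191^8 ≡ 43^2 = 1849 ≡ 33
191^16 ≡ 33^2 = 1089 ≡ 181
191^32 ≡ 181^2 = 32761 ≡ 73
45 = 32 + 8 + 4 + 1, so 191^45 ≡ 73·33·43·191 ≡ 24 (mod 227)
175·24 = 4200 ≡ 114 (mod 227)
192 ≠ 114, so verification fails.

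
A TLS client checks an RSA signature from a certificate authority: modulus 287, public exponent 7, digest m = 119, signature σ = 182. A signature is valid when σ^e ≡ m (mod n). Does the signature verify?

verifies

σ^2 ≡ 182^2 = 33124 ≡ 119
σ^4 ≡ 119^2 = 14161 ≡ 98
7 = 4 + 2 + 1, so σ^7 ≡ 98·119·182 ≡ 119 (mod 287)
119 = m, so the signature checks out.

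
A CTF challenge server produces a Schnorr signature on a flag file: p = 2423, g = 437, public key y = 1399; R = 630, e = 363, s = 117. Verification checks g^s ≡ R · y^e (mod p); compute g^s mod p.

437^2 = 190969 ≡ 1975
437^4 ≡ 1975^2 = 3900625 ≡ 2018
437^8 ≡ 2018^2 = 4072324 ≡ 1684
437^16 ≡ 1684^2 = 2835856 ≡ 946
437^32 ≡ 946^2 = 894916 ≡ 829
437^64 ≡ 829^2 = 687241 ≡ 1532
117 = 64 + 32 + 16 + 4 + 1, so 437^117 ≡ 1532·829·946·2018·437 ≡ 527 (mod 2423)

527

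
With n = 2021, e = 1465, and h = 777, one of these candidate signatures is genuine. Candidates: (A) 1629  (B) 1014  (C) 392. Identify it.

C

Candidate A: Squares mod 2021: 1629^1≡1629, 1629^2≡68, 1629^4≡582, 1629^8≡1217, 1629^16≡1717, 1629^32≡1471, 1629^64≡1371, 1629^128≡111, 1629^256≡195, 1629^512≡1647, 1629^1024≡427; 1465 = 1024 + 256 + 128 + 32 + 16 + 8 + 1, so 1629^1465 ≡ 427·195·111·1471·1717·1217·1629 ≡ 1244 (mod 2021)
Candidate B: Squares mod 2021: 1014^1≡1014, 1014^2≡1528, 1014^4≡529, 1014^8≡943, 1014^16≡9, 1014^32≡81, 1014^64≡498, 1014^128≡1442, 1014^256≡1776, 1014^512≡1416, 1014^1024≡224; 1465 = 1024 + 256 + 128 + 32 + 16 + 8 + 1, so 1014^1465 ≡ 224·1776·1442·81·9·943·1014 ≡ 9 (mod 2021)
Candidate C: Squares mod 2021: 392^1≡392, 392^2≡68, 392^4≡582, 392^8≡1217, 392^16≡1717, 392^32≡1471, 392^64≡1371, 392^128≡111, 392^256≡195, 392^512≡1647, 392^1024≡427; 1465 = 1024 + 256 + 128 + 32 + 16 + 8 + 1, so 392^1465 ≡ 427·195·111·1471·1717·1217·392 ≡ 777 (mod 2021)
  → matches h = 777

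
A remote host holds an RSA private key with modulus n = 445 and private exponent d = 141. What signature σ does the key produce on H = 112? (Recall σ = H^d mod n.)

132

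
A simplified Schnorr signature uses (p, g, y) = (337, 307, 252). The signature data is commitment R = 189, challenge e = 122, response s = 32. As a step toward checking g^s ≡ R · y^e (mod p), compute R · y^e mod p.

1

252^2 = 63504 ≡ 148
252^4 ≡ 148^2 = 21904 ≡ 336
252^8 ≡ 336^2 = 112896 ≡ 1
252^16 ≡ 1^2 = 1
252^32 ≡ 1^2 = 1
252^64 ≡ 1^2 = 1
122 = 64 + 32 + 16 + 8 + 2, so 252^122 ≡ 1·1·1·1·148 ≡ 148 (mod 337)
R · y^e ≡ 189·148 = 27972 ≡ 1 (mod 337)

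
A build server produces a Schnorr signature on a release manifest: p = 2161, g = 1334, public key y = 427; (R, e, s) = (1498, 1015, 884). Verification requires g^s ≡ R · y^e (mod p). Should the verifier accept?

g^s mod p:
Squares mod 2161: 1334^1≡1334, 1334^2≡1053, 1334^4≡216, 1334^8≡1275, 1334^16≡553, 1334^32≡1108, 1334^64≡216, 1334^128≡1275, 1334^256≡553, 1334^512≡1108
884 = 512 + 256 + 64 + 32 + 16 + 4, so 1334^884 ≡ 1108·553·216·1108·553·216 ≡ 1356 (mod 2161)
R · y^e mod p:
Squares mod 2161: 427^1≡427, 427^2≡805, 427^4≡1886, 427^8≡2151, 427^16≡100, 427^32≡1356, 427^64≡1886, 427^128≡2151, 427^256≡100, 427^512≡1356
1015 = 512 + 256 + 128 + 64 + 32 + 16 + 4 + 2 + 1, so 427^1015 ≡ 1356·100·2151·1886·1356·100·1886·805·427 ≡ 1283 (mod 2161)
1498·1283 = 1921934 ≡ 805 (mod 2161)
1356 ≠ 805; the check fails.

reject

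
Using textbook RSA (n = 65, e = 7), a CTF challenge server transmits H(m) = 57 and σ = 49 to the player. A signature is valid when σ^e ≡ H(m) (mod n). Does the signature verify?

does not verify

Squares mod 65: σ^1≡49, σ^2≡61, σ^4≡16
7 = 4 + 2 + 1, so σ^7 ≡ 16·61·49 ≡ 49 (mod 65)
σ^7 mod 65 = 49, but H(m) = 57.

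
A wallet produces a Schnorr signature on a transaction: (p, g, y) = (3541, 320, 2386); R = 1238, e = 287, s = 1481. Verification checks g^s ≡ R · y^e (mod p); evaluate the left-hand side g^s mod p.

Squares mod 3541: 320^1≡320, 320^2≡3252, 320^4≡2078, 320^8≡1605, 320^16≡1718, 320^32≡1871, 320^64≡2133, 320^128≡3045, 320^256≡1687, 320^512≡2546, 320^1024≡2086
1481 = 1024 + 256 + 128 + 64 + 8 + 1, so 320^1481 ≡ 2086·1687·3045·2133·1605·320 ≡ 1428 (mod 3541)

1428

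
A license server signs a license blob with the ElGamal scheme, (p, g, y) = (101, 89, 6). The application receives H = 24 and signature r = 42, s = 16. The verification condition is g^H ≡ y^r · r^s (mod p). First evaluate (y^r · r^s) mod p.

16

6^2 = 36
6^4 ≡ 36^2 = 1296 ≡ 84
6^8 ≡ 84^2 = 7056 ≡ 87
6^16 ≡ 87^2 = 7569 ≡ 95
6^32 ≡ 95^2 = 9025 ≡ 36
42 = 32 + 8 + 2, so 6^42 ≡ 36·87·36 ≡ 36 (mod 101)
42^2 = 1764 ≡ 47
42^4 ≡ 47^2 = 2209 ≡ 88
42^8 ≡ 88^2 = 7744 ≡ 68
42^16 ≡ 68^2 = 4624 ≡ 79
y^r · r^s ≡ 36·79 = 2844 ≡ 16 (mod 101)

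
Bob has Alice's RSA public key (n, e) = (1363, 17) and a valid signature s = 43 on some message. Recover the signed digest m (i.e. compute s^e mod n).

678

s^2 ≡ 43^2 = 1849 ≡ 486
s^4 ≡ 486^2 = 236196 ≡ 397
s^8 ≡ 397^2 = 157609 ≡ 864
s^16 ≡ 864^2 = 746496 ≡ 935
17 = 16 + 1, so s^17 ≡ 935·43 ≡ 678 (mod 1363)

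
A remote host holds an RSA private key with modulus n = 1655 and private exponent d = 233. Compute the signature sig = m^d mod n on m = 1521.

Squares mod 1655: m^1≡1521, m^2≡1406, m^4≡766, m^8≡886, m^16≡526, m^32≡291, m^64≡276, m^128≡46
233 = 128 + 64 + 32 + 8 + 1, so m^233 ≡ 46·276·291·886·1521 ≡ 1231 (mod 1655)

1231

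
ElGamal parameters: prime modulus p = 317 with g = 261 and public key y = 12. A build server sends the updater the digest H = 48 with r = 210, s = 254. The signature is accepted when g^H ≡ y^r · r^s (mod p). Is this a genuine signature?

Left side g^H mod p:
261^2 = 68121 ≡ 283
261^4 ≡ 283^2 = 80089 ≡ 205
261^8 ≡ 205^2 = 42025 ≡ 181
261^16 ≡ 181^2 = 32761 ≡ 110
261^32 ≡ 110^2 = 12100 ≡ 54
48 = 32 + 16, so 261^48 ≡ 54·110 ≡ 234 (mod 317)
Right side y^r · r^s mod p:
12^2 = 144
12^4 ≡ 144^2 = 20736 ≡ 131
12^8 ≡ 131^2 = 17161 ≡ 43
12^16 ≡ 43^2 = 1849 ≡ 264
12^32 ≡ 264^2 = 69696 ≡ 273
12^64 ≡ 273^2 = 74529 ≡ 34
12^128 ≡ 34^2 = 1156 ≡ 205
210 = 128 + 64 + 16 + 2, so 12^210 ≡ 205·34·264·144 ≡ 96 (mod 317)
210^2 = 44100 ≡ 37
210^4 ≡ 37^2 = 1369 ≡ 101
210^8 ≡ 101^2 = 10201 ≡ 57
210^16 ≡ 57^2 = 3249 ≡ 79
210^32 ≡ 79^2 = 6241 ≡ 218
210^64 ≡ 218^2 = 47524 ≡ 291
210^128 ≡ 291^2 = 84681 ≡ 42
254 = 128 + 64 + 32 + 16 + 8 + 4 + 2, so 210^254 ≡ 42·291·218·79·57·101·37 ≡ 279 (mod 317)
96·279 = 26784 ≡ 156 (mod 317)
234 ≠ 156, so verification fails.

forged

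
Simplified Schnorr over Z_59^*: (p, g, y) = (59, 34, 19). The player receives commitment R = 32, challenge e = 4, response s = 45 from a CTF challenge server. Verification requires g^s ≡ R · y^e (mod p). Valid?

no

g^s mod p:
34^2 = 1156 ≡ 35
34^4 ≡ 35^2 = 1225 ≡ 45
34^8 ≡ 45^2 = 2025 ≡ 19
34^16 ≡ 19^2 = 361 ≡ 7
34^32 ≡ 7^2 = 49
45 = 32 + 8 + 4 + 1, so 34^45 ≡ 49·19·45·34 ≡ 52 (mod 59)
R · y^e mod p:
19^2 = 361 ≡ 7
19^4 ≡ 7^2 = 49
32·49 = 1568 ≡ 34 (mod 59)
52 ≠ 34; the check fails.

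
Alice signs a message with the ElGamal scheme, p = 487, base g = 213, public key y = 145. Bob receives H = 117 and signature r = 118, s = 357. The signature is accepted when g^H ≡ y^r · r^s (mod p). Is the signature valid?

Left side g^H mod p:
213^2 = 45369 ≡ 78
213^4 ≡ 78^2 = 6084 ≡ 240
213^8 ≡ 240^2 = 57600 ≡ 134
213^16 ≡ 134^2 = 17956 ≡ 424
213^32 ≡ 424^2 = 179776 ≡ 73
213^64 ≡ 73^2 = 5329 ≡ 459
117 = 64 + 32 + 16 + 4 + 1, so 213^117 ≡ 459·73·424·240·213 ≡ 349 (mod 487)
Right side y^r · r^s mod p:
145^2 = 21025 ≡ 84
145^4 ≡ 84^2 = 7056 ≡ 238
145^8 ≡ 238^2 = 56644 ≡ 152
145^16 ≡ 152^2 = 23104 ≡ 215
145^32 ≡ 215^2 = 46225 ≡ 447
145^64 ≡ 447^2 = 199809 ≡ 139
118 = 64 + 32 + 16 + 4 + 2, so 145^118 ≡ 139·447·215·238·84 ≡ 242 (mod 487)
118^2 = 13924 ≡ 288
118^4 ≡ 288^2 = 82944 ≡ 154
118^8 ≡ 154^2 = 23716 ≡ 340
118^16 ≡ 340^2 = 115600 ≡ 181
118^32 ≡ 181^2 = 32761 ≡ 132
118^64 ≡ 132^2 = 17424 ≡ 379
118^128 ≡ 379^2 = 143641 ≡ 463
118^256 ≡ 463^2 = 214369 ≡ 89
357 = 256 + 64 + 32 + 4 + 1, so 118^357 ≡ 89·379·132·154·118 ≡ 92 (mod 487)
242·92 = 22264 ≡ 349 (mod 487)
349 ≡ 349 (mod 487), so the signature is genuine.

valid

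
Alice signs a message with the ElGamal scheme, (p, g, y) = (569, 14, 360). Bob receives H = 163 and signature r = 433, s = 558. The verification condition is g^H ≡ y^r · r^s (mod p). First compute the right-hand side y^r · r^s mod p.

360^433 mod 569 = 405
433^558 mod 569 = 372
y^r · r^s ≡ 405·372 = 150660 ≡ 444 (mod 569)

444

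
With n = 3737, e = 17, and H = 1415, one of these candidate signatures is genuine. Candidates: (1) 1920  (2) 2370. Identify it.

Candidate 1: 1920^2 = 3686400 ≡ 1718; 1920^4 ≡ 1718^2 = 2951524 ≡ 3031; 1920^8 ≡ 3031^2 = 9186961 ≡ 1415; 1920^16 ≡ 1415^2 = 2002225 ≡ 2930; 17 = 16 + 1, so 1920^17 ≡ 2930·1920 ≡ 1415 (mod 3737)
  → matches H = 1415
Candidate 2: 2370^2 = 5616900 ≡ 189; 2370^4 ≡ 189^2 = 35721 ≡ 2088; 2370^8 ≡ 2088^2 = 4359744 ≡ 2402; 2370^16 ≡ 2402^2 = 5769604 ≡ 3413; 17 = 16 + 1, so 2370^17 ≡ 3413·2370 ≡ 1942 (mod 3737)

1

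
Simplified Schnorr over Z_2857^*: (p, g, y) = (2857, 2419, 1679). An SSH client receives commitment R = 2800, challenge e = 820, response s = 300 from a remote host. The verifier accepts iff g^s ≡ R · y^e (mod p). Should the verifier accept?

accept

g^s mod p:
2419^2 = 5851561 ≡ 425
2419^4 ≡ 425^2 = 180625 ≡ 634
2419^8 ≡ 634^2 = 401956 ≡ 1976
2419^16 ≡ 1976^2 = 3904576 ≡ 1914
2419^32 ≡ 1914^2 = 3663396 ≡ 722
2419^64 ≡ 722^2 = 521284 ≡ 1310
2419^128 ≡ 1310^2 = 1716100 ≡ 1900
2419^256 ≡ 1900^2 = 3610000 ≡ 1609
300 = 256 + 32 + 8 + 4, so 2419^300 ≡ 1609·722·1976·634 ≡ 1561 (mod 2857)
R · y^e mod p:
1679^2 = 2819041 ≡ 2039
1679^4 ≡ 2039^2 = 4157521 ≡ 586
1679^8 ≡ 586^2 = 343396 ≡ 556
1679^16 ≡ 556^2 = 309136 ≡ 580
1679^32 ≡ 580^2 = 336400 ≡ 2131
1679^64 ≡ 2131^2 = 4541161 ≡ 1388
1679^128 ≡ 1388^2 = 1926544 ≡ 926
1679^256 ≡ 926^2 = 857476 ≡ 376
1679^512 ≡ 376^2 = 141376 ≡ 1383
820 = 512 + 256 + 32 + 16 + 4, so 1679^820 ≡ 1383·376·2131·580·586 ≡ 2579 (mod 2857)
2800·2579 = 7221200 ≡ 1561 (mod 2857)
1561 ≡ 1561 (mod 2857); signature holds.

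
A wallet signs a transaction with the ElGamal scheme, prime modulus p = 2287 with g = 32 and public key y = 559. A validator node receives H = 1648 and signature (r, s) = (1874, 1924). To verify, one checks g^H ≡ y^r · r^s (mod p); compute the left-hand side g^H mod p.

807

32^2 = 1024
32^4 ≡ 1024^2 = 1048576 ≡ 1130
32^8 ≡ 1130^2 = 1276900 ≡ 754
32^16 ≡ 754^2 = 568516 ≡ 1340
32^32 ≡ 1340^2 = 1795600 ≡ 305
32^64 ≡ 305^2 = 93025 ≡ 1545
32^128 ≡ 1545^2 = 2387025 ≡ 1684
32^256 ≡ 1684^2 = 2835856 ≡ 2263
32^512 ≡ 2263^2 = 5121169 ≡ 576
32^1024 ≡ 576^2 = 331776 ≡ 161
1648 = 1024 + 512 + 64 + 32 + 16, so 32^1648 ≡ 161·576·1545·305·1340 ≡ 807 (mod 2287)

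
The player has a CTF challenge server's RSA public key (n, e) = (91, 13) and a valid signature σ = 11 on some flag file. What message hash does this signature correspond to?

σ^2 ≡ 11^2 = 121 ≡ 30
σ^4 ≡ 30^2 = 900 ≡ 81
σ^8 ≡ 81^2 = 6561 ≡ 9
13 = 8 + 4 + 1, so σ^13 ≡ 9·81·11 ≡ 11 (mod 91)

11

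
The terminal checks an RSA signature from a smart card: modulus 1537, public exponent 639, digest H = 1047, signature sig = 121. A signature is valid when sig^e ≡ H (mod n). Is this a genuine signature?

sig^2 ≡ 121^2 = 14641 ≡ 808
sig^4 ≡ 808^2 = 652864 ≡ 1176
sig^8 ≡ 1176^2 = 1382976 ≡ 1213
sig^16 ≡ 1213^2 = 1471369 ≡ 460
sig^32 ≡ 460^2 = 211600 ≡ 1031
sig^64 ≡ 1031^2 = 1062961 ≡ 894
sig^128 ≡ 894^2 = 799236 ≡ 1533
sig^256 ≡ 1533^2 = 2350089 ≡ 16
sig^512 ≡ 16^2 = 256
639 = 512 + 64 + 32 + 16 + 8 + 4 + 2 + 1, so sig^639 ≡ 256·894·1031·460·1213·1176·808·121 ≡ 1338 (mod 1537)
sig^639 mod 1537 = 1338, but H = 1047.

forged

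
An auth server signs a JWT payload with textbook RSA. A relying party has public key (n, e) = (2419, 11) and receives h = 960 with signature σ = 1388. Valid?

σ^2 ≡ 1388^2 = 1926544 ≡ 1020
σ^4 ≡ 1020^2 = 1040400 ≡ 230
σ^8 ≡ 230^2 = 52900 ≡ 2101
11 = 8 + 2 + 1, so σ^11 ≡ 2101·1020·1388 ≡ 505 (mod 2419)
The recovered value 505 does not match the digest 960.

no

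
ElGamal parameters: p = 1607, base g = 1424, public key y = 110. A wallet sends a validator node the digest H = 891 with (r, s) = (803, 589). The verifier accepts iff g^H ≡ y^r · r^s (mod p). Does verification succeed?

fails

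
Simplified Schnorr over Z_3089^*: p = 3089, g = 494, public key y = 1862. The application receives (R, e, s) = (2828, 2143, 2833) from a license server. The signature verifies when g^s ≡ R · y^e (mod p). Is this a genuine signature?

genuine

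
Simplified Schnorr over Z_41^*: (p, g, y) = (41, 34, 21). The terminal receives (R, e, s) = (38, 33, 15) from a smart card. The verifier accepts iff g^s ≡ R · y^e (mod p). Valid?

no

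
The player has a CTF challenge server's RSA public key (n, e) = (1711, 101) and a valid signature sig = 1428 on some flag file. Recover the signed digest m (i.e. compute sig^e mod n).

169

sig^101 mod 1711 = 169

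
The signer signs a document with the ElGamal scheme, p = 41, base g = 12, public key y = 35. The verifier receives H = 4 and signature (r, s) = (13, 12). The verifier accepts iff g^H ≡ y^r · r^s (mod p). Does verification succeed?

Left side g^H mod p:
12^2 = 144 ≡ 21
12^4 ≡ 21^2 = 441 ≡ 31
Right side y^r · r^s mod p:
35^2 = 1225 ≡ 36
35^4 ≡ 36^2 = 1296 ≡ 25
35^8 ≡ 25^2 = 625 ≡ 10
13 = 8 + 4 + 1, so 35^13 ≡ 10·25·35 ≡ 17 (mod 41)
13^2 = 169 ≡ 5
13^4 ≡ 5^2 = 25
13^8 ≡ 25^2 = 625 ≡ 10
12 = 8 + 4, so 13^12 ≡ 10·25 ≡ 4 (mod 41)
17·4 = 68 ≡ 27 (mod 41)
31 ≠ 27, so verification fails.

fails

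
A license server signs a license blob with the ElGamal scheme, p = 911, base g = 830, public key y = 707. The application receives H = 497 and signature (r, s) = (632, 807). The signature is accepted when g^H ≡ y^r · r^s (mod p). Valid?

Left side g^H mod p:
830^2 = 688900 ≡ 184
830^4 ≡ 184^2 = 33856 ≡ 149
830^8 ≡ 149^2 = 22201 ≡ 337
830^16 ≡ 337^2 = 113569 ≡ 605
830^32 ≡ 605^2 = 366025 ≡ 714
830^64 ≡ 714^2 = 509796 ≡ 547
830^128 ≡ 547^2 = 299209 ≡ 401
830^256 ≡ 401^2 = 160801 ≡ 465
497 = 256 + 128 + 64 + 32 + 16 + 1, so 830^497 ≡ 465·401·547·714·605·830 ≡ 888 (mod 911)
Right side y^r · r^s mod p:
707^2 = 499849 ≡ 621
707^4 ≡ 621^2 = 385641 ≡ 288
707^8 ≡ 288^2 = 82944 ≡ 43
707^16 ≡ 43^2 = 1849 ≡ 27
707^32 ≡ 27^2 = 729
707^64 ≡ 729^2 = 531441 ≡ 328
707^128 ≡ 328^2 = 107584 ≡ 86
707^256 ≡ 86^2 = 7396 ≡ 108
707^512 ≡ 108^2 = 11664 ≡ 732
632 = 512 + 64 + 32 + 16 + 8, so 707^632 ≡ 732·328·729·27·43 ≡ 553 (mod 911)
632^2 = 399424 ≡ 406
632^4 ≡ 406^2 = 164836 ≡ 856
632^8 ≡ 856^2 = 732736 ≡ 292
632^16 ≡ 292^2 = 85264 ≡ 541
632^32 ≡ 541^2 = 292681 ≡ 250
632^64 ≡ 250^2 = 62500 ≡ 552
632^128 ≡ 552^2 = 304704 ≡ 430
632^256 ≡ 430^2 = 184900 ≡ 878
632^512 ≡ 878^2 = 770884 ≡ 178
807 = 512 + 256 + 32 + 4 + 2 + 1, so 632^807 ≡ 178·878·250·856·406·632 ≡ 822 (mod 911)
553·822 = 454566 ≡ 888 (mod 911)
888 ≡ 888 (mod 911), so the signature is genuine.

yes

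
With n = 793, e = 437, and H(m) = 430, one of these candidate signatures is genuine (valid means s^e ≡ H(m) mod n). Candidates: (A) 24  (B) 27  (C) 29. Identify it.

Candidate A: Squares mod 793: 24^1≡24, 24^2≡576, 24^4≡302, 24^8≡9, 24^16≡81, 24^32≡217, 24^64≡302, 24^128≡9, 24^256≡81; 437 = 256 + 128 + 32 + 16 + 4 + 1, so 24^437 ≡ 81·9·217·81·302·24 ≡ 358 (mod 793)
Candidate B: Squares mod 793: 27^1≡27, 27^2≡729, 27^4≡131, 27^8≡508, 27^16≡339, 27^32≡729, 27^64≡131, 27^128≡508, 27^256≡339; 437 = 256 + 128 + 32 + 16 + 4 + 1, so 27^437 ≡ 339·508·729·339·131·27 ≡ 430 (mod 793)
  → matches H(m) = 430
Candidate C: Squares mod 793: 29^1≡29, 29^2≡48, 29^4≡718, 29^8≡74, 29^16≡718, 29^32≡74, 29^64≡718, 29^128≡74, 29^256≡718; 437 = 256 + 128 + 32 + 16 + 4 + 1, so 29^437 ≡ 718·74·74·718·718·29 ≡ 204 (mod 793)

B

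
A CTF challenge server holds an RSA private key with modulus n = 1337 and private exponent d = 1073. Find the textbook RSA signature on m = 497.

707

m^2 ≡ 497^2 = 247009 ≡ 1001
m^4 ≡ 1001^2 = 1002001 ≡ 588
m^8 ≡ 588^2 = 345744 ≡ 798
m^16 ≡ 798^2 = 636804 ≡ 392
m^32 ≡ 392^2 = 153664 ≡ 1246
m^64 ≡ 1246^2 = 1552516 ≡ 259
m^128 ≡ 259^2 = 67081 ≡ 231
m^256 ≡ 231^2 = 53361 ≡ 1218
m^512 ≡ 1218^2 = 1483524 ≡ 791
m^1024 ≡ 791^2 = 625681 ≡ 1302
1073 = 1024 + 32 + 16 + 1, so m^1073 ≡ 1302·1246·392·497 ≡ 707 (mod 1337)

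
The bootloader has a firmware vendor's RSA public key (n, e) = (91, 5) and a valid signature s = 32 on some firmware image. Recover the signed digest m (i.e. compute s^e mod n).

2

s^2 ≡ 32^2 = 1024 ≡ 23
s^4 ≡ 23^2 = 529 ≡ 74
5 = 4 + 1, so s^5 ≡ 74·32 ≡ 2 (mod 91)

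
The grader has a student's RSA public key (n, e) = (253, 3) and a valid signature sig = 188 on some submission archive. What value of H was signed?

133

sig^2 ≡ 188^2 = 35344 ≡ 177
3 = 2 + 1, so sig^3 ≡ 177·188 ≡ 133 (mod 253)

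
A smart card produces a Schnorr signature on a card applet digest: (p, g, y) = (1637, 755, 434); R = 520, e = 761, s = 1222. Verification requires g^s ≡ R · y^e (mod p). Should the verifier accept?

reject

g^s mod p:
755^1222 mod 1637 = 476
R · y^e mod p:
434^761 mod 1637 = 733
520·733 = 381160 ≡ 1376 (mod 1637)
476 ≠ 1376; the check fails.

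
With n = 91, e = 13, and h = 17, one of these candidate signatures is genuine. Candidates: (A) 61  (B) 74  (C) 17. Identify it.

C

Candidate A: Squares mod 91: 61^1≡61, 61^2≡81, 61^4≡9, 61^8≡81; 13 = 8 + 4 + 1, so 61^13 ≡ 81·9·61 ≡ 61 (mod 91)
Candidate B: Squares mod 91: 74^1≡74, 74^2≡16, 74^4≡74, 74^8≡16; 13 = 8 + 4 + 1, so 74^13 ≡ 16·74·74 ≡ 74 (mod 91)
Candidate C: Squares mod 91: 17^1≡17, 17^2≡16, 17^4≡74, 17^8≡16; 13 = 8 + 4 + 1, so 17^13 ≡ 16·74·17 ≡ 17 (mod 91)
  → matches h = 17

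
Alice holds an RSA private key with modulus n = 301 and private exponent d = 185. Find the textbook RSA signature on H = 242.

247

H^185 mod 301 = 247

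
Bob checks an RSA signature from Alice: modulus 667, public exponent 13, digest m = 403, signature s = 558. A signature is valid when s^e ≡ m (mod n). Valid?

no

s^2 ≡ 558^2 = 311364 ≡ 542
s^4 ≡ 542^2 = 293764 ≡ 284
s^8 ≡ 284^2 = 80656 ≡ 616
13 = 8 + 4 + 1, so s^13 ≡ 616·284·558 ≡ 634 (mod 667)
s^13 mod 667 = 634, but m = 403.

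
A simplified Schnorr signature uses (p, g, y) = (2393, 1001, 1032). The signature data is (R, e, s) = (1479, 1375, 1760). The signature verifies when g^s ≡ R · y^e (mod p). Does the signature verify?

g^s mod p:
1001^2 = 1002001 ≡ 1727
1001^4 ≡ 1727^2 = 2982529 ≡ 851
1001^8 ≡ 851^2 = 724201 ≡ 1515
1001^16 ≡ 1515^2 = 2295225 ≡ 338
1001^32 ≡ 338^2 = 114244 ≡ 1773
1001^64 ≡ 1773^2 = 3143529 ≡ 1520
1001^128 ≡ 1520^2 = 2310400 ≡ 1155
1001^256 ≡ 1155^2 = 1334025 ≡ 1124
1001^512 ≡ 1124^2 = 1263376 ≡ 2265
1001^1024 ≡ 2265^2 = 5130225 ≡ 2026
1760 = 1024 + 512 + 128 + 64 + 32, so 1001^1760 ≡ 2026·2265·1155·1520·1773 ≡ 244 (mod 2393)
R · y^e mod p:
1032^2 = 1065024 ≡ 139
1032^4 ≡ 139^2 = 19321 ≡ 177
1032^8 ≡ 177^2 = 31329 ≡ 220
1032^16 ≡ 220^2 = 48400 ≡ 540
1032^32 ≡ 540^2 = 291600 ≡ 2047
1032^64 ≡ 2047^2 = 4190209 ≡ 66
1032^128 ≡ 66^2 = 4356 ≡ 1963
1032^256 ≡ 1963^2 = 3853369 ≡ 639
1032^512 ≡ 639^2 = 408321 ≡ 1511
1032^1024 ≡ 1511^2 = 2283121 ≡ 199
1375 = 1024 + 256 + 64 + 16 + 8 + 4 + 2 + 1, so 1032^1375 ≡ 199·639·66·540·220·177·139·1032 ≡ 556 (mod 2393)
1479·556 = 822324 ≡ 1525 (mod 2393)
244 ≠ 1525; the check fails.

does not verify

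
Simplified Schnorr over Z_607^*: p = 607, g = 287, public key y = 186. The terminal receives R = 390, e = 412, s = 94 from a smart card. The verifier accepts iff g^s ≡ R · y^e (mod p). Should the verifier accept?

reject

g^s mod p:
287^2 = 82369 ≡ 424
287^4 ≡ 424^2 = 179776 ≡ 104
287^8 ≡ 104^2 = 10816 ≡ 497
287^16 ≡ 497^2 = 247009 ≡ 567
287^32 ≡ 567^2 = 321489 ≡ 386
287^64 ≡ 386^2 = 148996 ≡ 281
94 = 64 + 16 + 8 + 4 + 2, so 287^94 ≡ 281·567·497·104·424 ≡ 545 (mod 607)
R · y^e mod p:
186^2 = 34596 ≡ 604
186^4 ≡ 604^2 = 364816 ≡ 9
186^8 ≡ 9^2 = 81
186^16 ≡ 81^2 = 6561 ≡ 491
186^32 ≡ 491^2 = 241081 ≡ 102
186^64 ≡ 102^2 = 10404 ≡ 85
186^128 ≡ 85^2 = 7225 ≡ 548
186^256 ≡ 548^2 = 300304 ≡ 446
412 = 256 + 128 + 16 + 8 + 4, so 186^412 ≡ 446·548·491·81·9 ≡ 14 (mod 607)
390·14 = 5460 ≡ 604 (mod 607)
545 ≠ 604; the check fails.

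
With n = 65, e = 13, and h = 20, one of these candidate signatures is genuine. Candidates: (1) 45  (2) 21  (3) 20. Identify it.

3

Candidate 1: Squares mod 65: 45^1≡45, 45^2≡10, 45^4≡35, 45^8≡55; 13 = 8 + 4 + 1, so 45^13 ≡ 55·35·45 ≡ 45 (mod 65)
Candidate 2: Squares mod 65: 21^1≡21, 21^2≡51, 21^4≡1, 21^8≡1; 13 = 8 + 4 + 1, so 21^13 ≡ 1·1·21 ≡ 21 (mod 65)
Candidate 3: Squares mod 65: 20^1≡20, 20^2≡10, 20^4≡35, 20^8≡55; 13 = 8 + 4 + 1, so 20^13 ≡ 55·35·20 ≡ 20 (mod 65)
  → matches h = 20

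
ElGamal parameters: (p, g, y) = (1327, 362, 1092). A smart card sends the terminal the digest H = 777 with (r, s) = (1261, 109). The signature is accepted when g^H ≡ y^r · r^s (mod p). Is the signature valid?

invalid

Left side g^H mod p:
362^2 = 131044 ≡ 998
362^4 ≡ 998^2 = 996004 ≡ 754
362^8 ≡ 754^2 = 568516 ≡ 560
362^16 ≡ 560^2 = 313600 ≡ 428
362^32 ≡ 428^2 = 183184 ≡ 58
362^64 ≡ 58^2 = 3364 ≡ 710
362^128 ≡ 710^2 = 504100 ≡ 1167
362^256 ≡ 1167^2 = 1361889 ≡ 387
362^512 ≡ 387^2 = 149769 ≡ 1145
777 = 512 + 256 + 8 + 1, so 362^777 ≡ 1145·387·560·362 ≡ 185 (mod 1327)
Right side y^r · r^s mod p:
1092^2 = 1192464 ≡ 818
1092^4 ≡ 818^2 = 669124 ≡ 316
1092^8 ≡ 316^2 = 99856 ≡ 331
1092^16 ≡ 331^2 = 109561 ≡ 747
1092^32 ≡ 747^2 = 558009 ≡ 669
1092^64 ≡ 669^2 = 447561 ≡ 362
1092^128 ≡ 362^2 = 131044 ≡ 998
1092^256 ≡ 998^2 = 996004 ≡ 754
1092^512 ≡ 754^2 = 568516 ≡ 560
1092^1024 ≡ 560^2 = 313600 ≡ 428
1261 = 1024 + 128 + 64 + 32 + 8 + 4 + 1, so 1092^1261 ≡ 428·998·362·669·331·316·1092 ≡ 271 (mod 1327)
1261^2 = 1590121 ≡ 375
1261^4 ≡ 375^2 = 140625 ≡ 1290
1261^8 ≡ 1290^2 = 1664100 ≡ 42
1261^16 ≡ 42^2 = 1764 ≡ 437
1261^32 ≡ 437^2 = 190969 ≡ 1208
1261^64 ≡ 1208^2 = 1459264 ≡ 891
109 = 64 + 32 + 8 + 4 + 1, so 1261^109 ≡ 891·1208·42·1290·1261 ≡ 9 (mod 1327)
271·9 = 2439 ≡ 1112 (mod 1327)
185 ≠ 1112, so verification fails.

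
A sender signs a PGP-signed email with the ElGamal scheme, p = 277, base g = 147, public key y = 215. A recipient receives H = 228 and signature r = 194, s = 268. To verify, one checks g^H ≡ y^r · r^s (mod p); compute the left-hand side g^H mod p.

131

Squares mod 277: 147^1≡147, 147^2≡3, 147^4≡9, 147^8≡81, 147^16≡190, 147^32≡90, 147^64≡67, 147^128≡57
228 = 128 + 64 + 32 + 4, so 147^228 ≡ 57·67·90·9 ≡ 131 (mod 277)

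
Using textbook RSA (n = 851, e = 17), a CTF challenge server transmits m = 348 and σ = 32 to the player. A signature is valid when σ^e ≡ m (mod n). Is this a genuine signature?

genuine

σ^17 mod 851 = 348
Since 348 equals the digest 348, verification succeeds.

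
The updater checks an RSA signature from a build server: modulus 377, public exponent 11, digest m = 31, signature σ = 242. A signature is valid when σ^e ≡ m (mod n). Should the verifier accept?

accept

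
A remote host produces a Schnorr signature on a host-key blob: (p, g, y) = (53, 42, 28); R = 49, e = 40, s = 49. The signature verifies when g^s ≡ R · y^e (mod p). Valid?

no

g^s mod p:
42^2 = 1764 ≡ 15
42^4 ≡ 15^2 = 225 ≡ 13
42^8 ≡ 13^2 = 169 ≡ 10
42^16 ≡ 10^2 = 100 ≡ 47
42^32 ≡ 47^2 = 2209 ≡ 36
49 = 32 + 16 + 1, so 42^49 ≡ 36·47·42 ≡ 44 (mod 53)
R · y^e mod p:
28^2 = 784 ≡ 42
28^4 ≡ 42^2 = 1764 ≡ 15
28^8 ≡ 15^2 = 225 ≡ 13
28^16 ≡ 13^2 = 169 ≡ 10
28^32 ≡ 10^2 = 100 ≡ 47
40 = 32 + 8, so 28^40 ≡ 47·13 ≡ 28 (mod 53)
49·28 = 1372 ≡ 47 (mod 53)
44 ≠ 47; the check fails.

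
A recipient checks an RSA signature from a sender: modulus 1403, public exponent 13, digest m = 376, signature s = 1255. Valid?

s^2 ≡ 1255^2 = 1575025 ≡ 859
s^4 ≡ 859^2 = 737881 ≡ 1306
s^8 ≡ 1306^2 = 1705636 ≡ 991
13 = 8 + 4 + 1, so s^13 ≡ 991·1306·1255 ≡ 376 (mod 1403)
Since 376 equals the digest 376, verification succeeds.

yes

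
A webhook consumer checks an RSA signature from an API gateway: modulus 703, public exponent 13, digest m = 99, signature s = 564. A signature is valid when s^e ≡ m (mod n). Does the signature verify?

does not verify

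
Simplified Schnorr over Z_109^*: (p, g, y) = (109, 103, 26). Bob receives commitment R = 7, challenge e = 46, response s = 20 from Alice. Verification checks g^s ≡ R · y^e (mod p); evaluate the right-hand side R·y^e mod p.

15

Squares mod 109: 26^1≡26, 26^2≡22, 26^4≡48, 26^8≡15, 26^16≡7, 26^32≡49
46 = 32 + 8 + 4 + 2, so 26^46 ≡ 49·15·48·22 ≡ 80 (mod 109)
R · y^e ≡ 7·80 = 560 ≡ 15 (mod 109)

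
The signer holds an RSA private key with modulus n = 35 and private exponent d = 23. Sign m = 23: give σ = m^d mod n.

32

m^2 ≡ 23^2 = 529 ≡ 4
m^4 ≡ 4^2 = 16
m^8 ≡ 16^2 = 256 ≡ 11
m^16 ≡ 11^2 = 121 ≡ 16
23 = 16 + 4 + 2 + 1, so m^23 ≡ 16·16·4·23 ≡ 32 (mod 35)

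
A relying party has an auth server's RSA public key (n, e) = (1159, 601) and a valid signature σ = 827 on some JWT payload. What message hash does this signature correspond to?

34

σ^2 ≡ 827^2 = 683929 ≡ 119
σ^4 ≡ 119^2 = 14161 ≡ 253
σ^8 ≡ 253^2 = 64009 ≡ 264
σ^16 ≡ 264^2 = 69696 ≡ 156
σ^32 ≡ 156^2 = 24336 ≡ 1156
σ^64 ≡ 1156^2 = 1336336 ≡ 9
σ^128 ≡ 9^2 = 81
σ^256 ≡ 81^2 = 6561 ≡ 766
σ^512 ≡ 766^2 = 586756 ≡ 302
601 = 512 + 64 + 16 + 8 + 1, so σ^601 ≡ 302·9·156·264·827 ≡ 34 (mod 1159)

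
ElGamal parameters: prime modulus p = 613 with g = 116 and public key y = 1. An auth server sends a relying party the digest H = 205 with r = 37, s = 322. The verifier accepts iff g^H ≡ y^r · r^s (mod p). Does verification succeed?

passes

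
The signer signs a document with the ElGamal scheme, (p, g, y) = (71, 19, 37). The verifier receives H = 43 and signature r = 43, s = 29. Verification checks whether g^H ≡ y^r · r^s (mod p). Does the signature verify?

does not verify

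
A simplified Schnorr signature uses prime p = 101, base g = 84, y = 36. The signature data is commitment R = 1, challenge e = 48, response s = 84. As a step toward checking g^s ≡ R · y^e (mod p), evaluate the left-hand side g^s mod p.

95

84^2 = 7056 ≡ 87
84^4 ≡ 87^2 = 7569 ≡ 95
84^8 ≡ 95^2 = 9025 ≡ 36
84^16 ≡ 36^2 = 1296 ≡ 84
84^32 ≡ 84^2 = 7056 ≡ 87
84^64 ≡ 87^2 = 7569 ≡ 95
84 = 64 + 16 + 4, so 84^84 ≡ 95·84·95 ≡ 95 (mod 101)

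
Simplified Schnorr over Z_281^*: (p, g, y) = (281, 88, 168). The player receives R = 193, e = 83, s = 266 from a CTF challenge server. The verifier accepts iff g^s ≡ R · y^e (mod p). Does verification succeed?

fails

g^s mod p:
88^2 = 7744 ≡ 157
88^4 ≡ 157^2 = 24649 ≡ 202
88^8 ≡ 202^2 = 40804 ≡ 59
88^16 ≡ 59^2 = 3481 ≡ 109
88^32 ≡ 109^2 = 11881 ≡ 79
88^64 ≡ 79^2 = 6241 ≡ 59
88^128 ≡ 59^2 = 3481 ≡ 109
88^256 ≡ 109^2 = 11881 ≡ 79
266 = 256 + 8 + 2, so 88^266 ≡ 79·59·157 ≡ 53 (mod 281)
R · y^e mod p:
168^2 = 28224 ≡ 124
168^4 ≡ 124^2 = 15376 ≡ 202
168^8 ≡ 202^2 = 40804 ≡ 59
168^16 ≡ 59^2 = 3481 ≡ 109
168^32 ≡ 109^2 = 11881 ≡ 79
168^64 ≡ 79^2 = 6241 ≡ 59
83 = 64 + 16 + 2 + 1, so 168^83 ≡ 59·109·124·168 ≡ 189 (mod 281)
193·189 = 36477 ≡ 228 (mod 281)
53 ≠ 228; the check fails.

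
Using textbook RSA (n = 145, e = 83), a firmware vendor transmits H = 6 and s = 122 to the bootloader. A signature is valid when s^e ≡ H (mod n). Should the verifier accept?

reject

s^2 ≡ 122^2 = 14884 ≡ 94
s^4 ≡ 94^2 = 8836 ≡ 136
s^8 ≡ 136^2 = 18496 ≡ 81
s^16 ≡ 81^2 = 6561 ≡ 36
s^32 ≡ 36^2 = 1296 ≡ 136
s^64 ≡ 136^2 = 18496 ≡ 81
83 = 64 + 16 + 2 + 1, so s^83 ≡ 81·36·94·122 ≡ 63 (mod 145)
63 ≠ 6, so verification fails.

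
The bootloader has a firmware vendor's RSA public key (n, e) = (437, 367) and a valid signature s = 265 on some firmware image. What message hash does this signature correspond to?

151

s^2 ≡ 265^2 = 70225 ≡ 305
s^4 ≡ 305^2 = 93025 ≡ 381
s^8 ≡ 381^2 = 145161 ≡ 77
s^16 ≡ 77^2 = 5929 ≡ 248
s^32 ≡ 248^2 = 61504 ≡ 324
s^64 ≡ 324^2 = 104976 ≡ 96
s^128 ≡ 96^2 = 9216 ≡ 39
s^256 ≡ 39^2 = 1521 ≡ 210
367 = 256 + 64 + 32 + 8 + 4 + 2 + 1, so s^367 ≡ 210·96·324·77·381·305·265 ≡ 151 (mod 437)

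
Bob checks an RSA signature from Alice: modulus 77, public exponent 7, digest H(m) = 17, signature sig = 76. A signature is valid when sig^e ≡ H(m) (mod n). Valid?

no

sig^2 ≡ 76^2 = 5776 ≡ 1
sig^4 ≡ 1^2 = 1
7 = 4 + 2 + 1, so sig^7 ≡ 1·1·76 ≡ 76 (mod 77)
The recovered value 76 does not match the digest 17.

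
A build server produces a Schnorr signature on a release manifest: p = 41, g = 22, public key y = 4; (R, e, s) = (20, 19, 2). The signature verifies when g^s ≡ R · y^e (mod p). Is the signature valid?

g^s mod p:
22^2 mod 41 = 33
R · y^e mod p:
4^19 mod 41 = 31
20·31 = 620 ≡ 5 (mod 41)
33 ≠ 5; the check fails.

invalid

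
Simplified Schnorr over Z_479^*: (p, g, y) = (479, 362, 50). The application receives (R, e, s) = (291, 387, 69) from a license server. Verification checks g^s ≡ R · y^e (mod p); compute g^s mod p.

267

362^2 = 131044 ≡ 277
362^4 ≡ 277^2 = 76729 ≡ 89
362^8 ≡ 89^2 = 7921 ≡ 257
362^16 ≡ 257^2 = 66049 ≡ 426
362^32 ≡ 426^2 = 181476 ≡ 414
362^64 ≡ 414^2 = 171396 ≡ 393
69 = 64 + 4 + 1, so 362^69 ≡ 393·89·362 ≡ 267 (mod 479)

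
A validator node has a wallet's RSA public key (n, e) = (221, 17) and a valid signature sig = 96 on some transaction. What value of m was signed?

96

sig^2 ≡ 96^2 = 9216 ≡ 155
sig^4 ≡ 155^2 = 24025 ≡ 157
sig^8 ≡ 157^2 = 24649 ≡ 118
sig^16 ≡ 118^2 = 13924 ≡ 1
17 = 16 + 1, so sig^17 ≡ 1·96 ≡ 96 (mod 221)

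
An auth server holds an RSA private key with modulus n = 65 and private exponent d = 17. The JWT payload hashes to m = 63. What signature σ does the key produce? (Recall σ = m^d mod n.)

Squares mod 65: m^1≡63, m^2≡4, m^4≡16, m^8≡61, m^16≡16
17 = 16 + 1, so m^17 ≡ 16·63 ≡ 33 (mod 65)

33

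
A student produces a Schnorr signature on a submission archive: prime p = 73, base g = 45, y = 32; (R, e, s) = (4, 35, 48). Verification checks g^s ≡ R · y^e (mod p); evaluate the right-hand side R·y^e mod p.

32^2 = 1024 ≡ 2
32^4 ≡ 2^2 = 4
32^8 ≡ 4^2 = 16
32^16 ≡ 16^2 = 256 ≡ 37
32^32 ≡ 37^2 = 1369 ≡ 55
35 = 32 + 2 + 1, so 32^35 ≡ 55·2·32 ≡ 16 (mod 73)
R · y^e ≡ 4·16 = 64 ≡ 64 (mod 73)

64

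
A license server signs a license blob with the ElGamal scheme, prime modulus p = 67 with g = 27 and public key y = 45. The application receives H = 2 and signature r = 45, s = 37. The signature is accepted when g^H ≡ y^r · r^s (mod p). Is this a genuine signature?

Left side g^H mod p:
27^2 = 729 ≡ 59
Right side y^r · r^s mod p:
45^2 = 2025 ≡ 15
45^4 ≡ 15^2 = 225 ≡ 24
45^8 ≡ 24^2 = 576 ≡ 40
45^16 ≡ 40^2 = 1600 ≡ 59
45^32 ≡ 59^2 = 3481 ≡ 64
45 = 32 + 8 + 4 + 1, so 45^45 ≡ 64·40·24·45 ≡ 45 (mod 67)
45^2 = 2025 ≡ 15
45^4 ≡ 15^2 = 225 ≡ 24
45^8 ≡ 24^2 = 576 ≡ 40
45^16 ≡ 40^2 = 1600 ≡ 59
45^32 ≡ 59^2 = 3481 ≡ 64
37 = 32 + 4 + 1, so 45^37 ≡ 64·24·45 ≡ 43 (mod 67)
45·43 = 1935 ≡ 59 (mod 67)
59 ≡ 59 (mod 67), so the signature is genuine.

genuine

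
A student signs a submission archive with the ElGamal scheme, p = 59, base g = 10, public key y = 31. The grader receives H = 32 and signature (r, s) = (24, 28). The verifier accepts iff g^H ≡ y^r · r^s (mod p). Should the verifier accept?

accept

Left side g^H mod p:
10^2 = 100 ≡ 41
10^4 ≡ 41^2 = 1681 ≡ 29
10^8 ≡ 29^2 = 841 ≡ 15
10^16 ≡ 15^2 = 225 ≡ 48
10^32 ≡ 48^2 = 2304 ≡ 3
Right side y^r · r^s mod p:
31^2 = 961 ≡ 17
31^4 ≡ 17^2 = 289 ≡ 53
31^8 ≡ 53^2 = 2809 ≡ 36
31^16 ≡ 36^2 = 1296 ≡ 57
24 = 16 + 8, so 31^24 ≡ 57·36 ≡ 46 (mod 59)
24^2 = 576 ≡ 45
24^4 ≡ 45^2 = 2025 ≡ 19
24^8 ≡ 19^2 = 361 ≡ 7
24^16 ≡ 7^2 = 49
28 = 16 + 8 + 4, so 24^28 ≡ 49·7·19 ≡ 27 (mod 59)
46·27 = 1242 ≡ 3 (mod 59)
3 ≡ 3 (mod 59), so the signature is genuine.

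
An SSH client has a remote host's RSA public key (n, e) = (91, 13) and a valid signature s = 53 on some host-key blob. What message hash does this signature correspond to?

s^2 ≡ 53^2 = 2809 ≡ 79
s^4 ≡ 79^2 = 6241 ≡ 53
s^8 ≡ 53^2 = 2809 ≡ 79
13 = 8 + 4 + 1, so s^13 ≡ 79·53·53 ≡ 53 (mod 91)

53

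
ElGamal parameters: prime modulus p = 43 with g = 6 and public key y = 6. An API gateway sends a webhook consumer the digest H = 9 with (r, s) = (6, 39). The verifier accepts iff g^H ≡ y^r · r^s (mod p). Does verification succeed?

Left side g^H mod p:
6^2 = 36
6^4 ≡ 36^2 = 1296 ≡ 6
6^8 ≡ 6^2 = 36
9 = 8 + 1, so 6^9 ≡ 36·6 ≡ 1 (mod 43)
Right side y^r · r^s mod p:
6^2 = 36
6^4 ≡ 36^2 = 1296 ≡ 6
6 = 4 + 2, so 6^6 ≡ 6·36 ≡ 1 (mod 43)
6^2 = 36
6^4 ≡ 36^2 = 1296 ≡ 6
6^8 ≡ 6^2 = 36
6^16 ≡ 36^2 = 1296 ≡ 6
6^32 ≡ 6^2 = 36
39 = 32 + 4 + 2 + 1, so 6^39 ≡ 36·6·36·6 ≡ 1 (mod 43)
1·1 = 1 ≡ 1 (mod 43)
1 ≡ 1 (mod 43), so the signature is genuine.

passes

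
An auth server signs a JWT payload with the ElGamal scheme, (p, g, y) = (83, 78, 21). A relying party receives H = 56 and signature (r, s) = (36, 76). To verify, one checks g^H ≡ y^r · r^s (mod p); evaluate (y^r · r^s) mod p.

70

21^2 = 441 ≡ 26
21^4 ≡ 26^2 = 676 ≡ 12
21^8 ≡ 12^2 = 144 ≡ 61
21^16 ≡ 61^2 = 3721 ≡ 69
21^32 ≡ 69^2 = 4761 ≡ 30
36 = 32 + 4, so 21^36 ≡ 30·12 ≡ 28 (mod 83)
36^2 = 1296 ≡ 51
36^4 ≡ 51^2 = 2601 ≡ 28
36^8 ≡ 28^2 = 784 ≡ 37
36^16 ≡ 37^2 = 1369 ≡ 41
36^32 ≡ 41^2 = 1681 ≡ 21
36^64 ≡ 21^2 = 441 ≡ 26
76 = 64 + 8 + 4, so 36^76 ≡ 26·37·28 ≡ 44 (mod 83)
y^r · r^s ≡ 28·44 = 1232 ≡ 70 (mod 83)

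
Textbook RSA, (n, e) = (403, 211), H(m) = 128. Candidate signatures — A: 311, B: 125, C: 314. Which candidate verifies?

C

Candidate A: Squares mod 403: 311^1≡311, 311^2≡1, 311^4≡1, 311^8≡1, 311^16≡1, 311^32≡1, 311^64≡1, 311^128≡1; 211 = 128 + 64 + 16 + 2 + 1, so 311^211 ≡ 1·1·1·1·311 ≡ 311 (mod 403)
Candidate B: Squares mod 403: 125^1≡125, 125^2≡311, 125^4≡1, 125^8≡1, 125^16≡1, 125^32≡1, 125^64≡1, 125^128≡1; 211 = 128 + 64 + 16 + 2 + 1, so 125^211 ≡ 1·1·1·311·125 ≡ 187 (mod 403)
Candidate C: Squares mod 403: 314^1≡314, 314^2≡264, 314^4≡380, 314^8≡126, 314^16≡159, 314^32≡295, 314^64≡380, 314^128≡126; 211 = 128 + 64 + 16 + 2 + 1, so 314^211 ≡ 126·380·159·264·314 ≡ 128 (mod 403)
  → matches H(m) = 128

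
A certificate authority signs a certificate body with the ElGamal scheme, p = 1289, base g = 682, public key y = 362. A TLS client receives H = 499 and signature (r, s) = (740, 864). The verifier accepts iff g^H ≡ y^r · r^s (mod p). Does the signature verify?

Left side g^H mod p:
Squares mod 1289: 682^1≡682, 682^2≡1084, 682^4≡777, 682^8≡477, 682^16≡665, 682^32≡98, 682^64≡581, 682^128≡1132, 682^256≡158
499 = 256 + 128 + 64 + 32 + 16 + 2 + 1, so 682^499 ≡ 158·1132·581·98·665·1084·682 ≡ 507 (mod 1289)
Right side y^r · r^s mod p:
Squares mod 1289: 362^1≡362, 362^2≡855, 362^4≡162, 362^8≡464, 362^16≡33, 362^32≡1089, 362^64≡41, 362^128≡392, 362^256≡273, 362^512≡1056
740 = 512 + 128 + 64 + 32 + 4, so 362^740 ≡ 1056·392·41·1089·162 ≡ 466 (mod 1289)
Squares mod 1289: 740^1≡740, 740^2≡1064, 740^4≡354, 740^8≡283, 740^16≡171, 740^32≡883, 740^64≡1133, 740^128≡1134, 740^256≡823, 740^512≡604
864 = 512 + 256 + 64 + 32, so 740^864 ≡ 604·823·1133·883 ≡ 357 (mod 1289)
466·357 = 166362 ≡ 81 (mod 1289)
507 ≠ 81, so verification fails.

does not verify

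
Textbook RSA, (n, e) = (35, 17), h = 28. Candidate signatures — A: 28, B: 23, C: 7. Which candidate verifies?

Candidate A: Squares mod 35: 28^1≡28, 28^2≡14, 28^4≡21, 28^8≡21, 28^16≡21; 17 = 16 + 1, so 28^17 ≡ 21·28 ≡ 28 (mod 35)
  → matches h = 28
Candidate B: Squares mod 35: 23^1≡23, 23^2≡4, 23^4≡16, 23^8≡11, 23^16≡16; 17 = 16 + 1, so 23^17 ≡ 16·23 ≡ 18 (mod 35)
Candidate C: Squares mod 35: 7^1≡7, 7^2≡14, 7^4≡21, 7^8≡21, 7^16≡21; 17 = 16 + 1, so 7^17 ≡ 21·7 ≡ 7 (mod 35)

A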